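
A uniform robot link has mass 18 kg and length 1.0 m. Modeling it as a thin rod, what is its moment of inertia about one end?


I = (1/3) * m * L^2
= (1/3) * 18 * 1.0^2
= 0.333333 * 18 * 1.0
= 6.0 kg*m^2


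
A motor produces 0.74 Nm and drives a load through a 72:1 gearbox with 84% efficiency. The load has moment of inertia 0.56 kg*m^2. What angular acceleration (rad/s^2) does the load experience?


tau_out = tau_motor * N * eta
= 0.74 * 72 * 0.84 = 44.7552 Nm
alpha = tau_out / I = 44.7552 / 0.56
= 79.92 rad/s^2


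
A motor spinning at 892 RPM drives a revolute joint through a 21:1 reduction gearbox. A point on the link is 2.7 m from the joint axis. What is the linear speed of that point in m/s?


omega_motor = 892 * 2*pi/60 = 93.41 rad/s
omega_joint = omega_motor / 21 = 4.4481 rad/s
v = omega_joint * r = 4.4481 * 2.7
= 12.0099 m/s


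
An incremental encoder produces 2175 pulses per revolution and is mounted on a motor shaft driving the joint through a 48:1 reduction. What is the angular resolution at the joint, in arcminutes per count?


counts per rev = 2175
effective counts at joint = 2175 * 48 = 104400
resolution = 360*60 / 104400
= 0.2069 arcmin/count


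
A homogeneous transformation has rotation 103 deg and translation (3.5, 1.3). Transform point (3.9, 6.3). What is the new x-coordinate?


x' = cos(theta)*px - sin(theta)*py + tx
= -0.225*3.9 - 0.9744*6.3 + 3.5
= -3.5158


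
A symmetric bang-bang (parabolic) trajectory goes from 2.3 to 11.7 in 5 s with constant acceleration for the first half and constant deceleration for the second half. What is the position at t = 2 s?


Symmetric rest-to-rest: each phase covers (pf-p0)/2 in time T/2. 0.5*a*(T/2)^2 = (pf-p0)/2 => a = 4*(pf-p0)/T^2
a = 4*(11.7-2.3)/5^2 = 1.504
t = 2 is in the acceleration phase (t <= T/2).
p = p0 + 0.5*a*t^2 = 2.3 + 0.5*1.504*2^2
= 5.308


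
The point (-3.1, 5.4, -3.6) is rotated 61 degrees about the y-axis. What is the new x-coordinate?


Rotation about y-axis: x' = x*cos(theta) + z*sin(theta)
= -3.1 * 0.4848 + -3.6 * 0.8746
= -4.6515


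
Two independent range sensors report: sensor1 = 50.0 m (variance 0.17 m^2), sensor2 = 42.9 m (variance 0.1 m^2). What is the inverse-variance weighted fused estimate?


w1 = (1/var1) / (1/var1 + 1/var2)
   = 5.8824 / (5.8824 + 10.0) = 0.3704
w2 = 1 - w1 = 0.6296
fused = w1*s1 + w2*s2 = 18.5185 + 27.0111
= 45.5296 m


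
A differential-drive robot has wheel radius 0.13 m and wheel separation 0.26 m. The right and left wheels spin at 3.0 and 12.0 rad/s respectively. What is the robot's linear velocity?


vR = r*wR = 0.13*3.0 = 0.39 m/s
vL = r*wL = 0.13*12.0 = 1.56 m/s
v = (vR+vL)/2 = 0.975 m/s
omega = (vR-vL)/L = -4.5 rad/s
linear velocity = 0.975 m/s


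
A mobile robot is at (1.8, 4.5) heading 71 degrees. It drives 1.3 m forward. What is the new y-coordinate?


y_new = y0 + d*sin(theta)
= 4.5 + 1.3*sin(71)
= 4.5 + 1.2292
= 5.7292


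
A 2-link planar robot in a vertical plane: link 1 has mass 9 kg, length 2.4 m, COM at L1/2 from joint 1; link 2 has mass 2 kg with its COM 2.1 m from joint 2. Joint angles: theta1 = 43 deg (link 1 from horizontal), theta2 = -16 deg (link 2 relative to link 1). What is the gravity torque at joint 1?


Horizontal distance from joint 1 to link-1 COM:
  x_c1 = (L1/2)*cos(t1) = 1.2 * 0.7314 = 0.8776 m
Horizontal distance from joint 1 to link-2 COM:
  x_c2 = L1*cos(t1) + Lc2*cos(t1+t2)
       = 2.4*0.7314 + 2.1*0.891 = 3.6264 m
tau1 = m1*g*x_c1 + m2*g*x_c2
     = 9*9.81*0.8776 + 2*9.81*3.6264
     = 77.4855 + 71.1492
     = 148.6347 Nm


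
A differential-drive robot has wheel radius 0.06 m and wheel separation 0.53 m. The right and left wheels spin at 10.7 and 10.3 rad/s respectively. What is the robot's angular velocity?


vR = r*wR = 0.06*10.7 = 0.642 m/s
vL = r*wL = 0.06*10.3 = 0.618 m/s
v = (vR+vL)/2 = 0.63 m/s
omega = (vR-vL)/L = 0.0453 rad/s
angular velocity = 0.0453 rad/s


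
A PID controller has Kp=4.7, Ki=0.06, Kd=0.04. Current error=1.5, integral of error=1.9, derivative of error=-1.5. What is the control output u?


u = Kp*e + Ki*int(e) + Kd*de/dt
= 4.7*1.5 + 0.06*1.9 + 0.04*(-1.5)
= 7.05 + 0.114 + -0.06
= 7.104


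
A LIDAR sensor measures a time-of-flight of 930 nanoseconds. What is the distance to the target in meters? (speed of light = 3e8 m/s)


tof = 930 ns = 9.3e-07 s
dist = c * tof / 2
= 3e8 * 9.3e-07 / 2
= 139.5 m


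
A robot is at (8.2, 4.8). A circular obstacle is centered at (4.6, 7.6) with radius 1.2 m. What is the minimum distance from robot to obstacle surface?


center_dist = sqrt((8.2-4.6)^2 + (4.8-7.6)^2)
= sqrt(12.96 + 7.84)
= 4.5607
min_dist = center_dist - radius = 4.5607 - 1.2 = 3.3607 m


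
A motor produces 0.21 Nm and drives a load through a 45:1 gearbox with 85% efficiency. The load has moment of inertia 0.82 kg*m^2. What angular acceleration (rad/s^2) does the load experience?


tau_out = tau_motor * N * eta
= 0.21 * 45 * 0.85 = 8.0325 Nm
alpha = tau_out / I = 8.0325 / 0.82
= 9.7957 rad/s^2


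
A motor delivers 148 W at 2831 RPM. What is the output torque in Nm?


omega = 2831 * 2*pi/60 = 296.4616 rad/s
tau = P / omega = 148 / 296.4616
= 0.4992 Nm


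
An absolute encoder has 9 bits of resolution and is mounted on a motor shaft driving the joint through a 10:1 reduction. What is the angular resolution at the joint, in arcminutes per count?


counts = 2^9 = 512
effective counts at joint = 512 * 10 = 5120
resolution = 360*60 / 5120
= 4.2188 arcmin/count


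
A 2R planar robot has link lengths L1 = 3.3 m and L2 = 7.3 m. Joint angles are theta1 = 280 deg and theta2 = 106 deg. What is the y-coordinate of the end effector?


Convert angles to radians: theta1 = 4.8869, theta2 = 1.85
y = L1*sin(theta1) + L2*sin(theta1+theta2)
y = -3.2499 + 3.2001
y = -0.0498


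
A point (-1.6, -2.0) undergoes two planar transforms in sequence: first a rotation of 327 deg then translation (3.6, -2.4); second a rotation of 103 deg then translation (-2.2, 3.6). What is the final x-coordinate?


After transform 1:
x1 = cos(327)*-1.6 - sin(327)*-2.0 + 3.6 = 1.1688
y1 = sin(327)*-1.6 + cos(327)*-2.0 + -2.4 = -3.2059
After transform 2:
x2 = cos(103)*1.1688 - sin(103)*-3.2059 + -2.2
= 0.6608


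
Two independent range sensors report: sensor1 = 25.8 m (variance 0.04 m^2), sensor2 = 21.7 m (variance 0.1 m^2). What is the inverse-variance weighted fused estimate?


w1 = (1/var1) / (1/var1 + 1/var2)
   = 25.0 / (25.0 + 10.0) = 0.7143
w2 = 1 - w1 = 0.2857
fused = w1*s1 + w2*s2 = 18.4286 + 6.2
= 24.6286 m


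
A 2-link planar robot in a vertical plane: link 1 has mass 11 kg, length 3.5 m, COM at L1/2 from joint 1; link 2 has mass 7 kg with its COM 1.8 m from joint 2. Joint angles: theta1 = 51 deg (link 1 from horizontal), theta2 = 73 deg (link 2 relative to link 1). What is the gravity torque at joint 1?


Horizontal distance from joint 1 to link-1 COM:
  x_c1 = (L1/2)*cos(t1) = 1.75 * 0.6293 = 1.1013 m
Horizontal distance from joint 1 to link-2 COM:
  x_c2 = L1*cos(t1) + Lc2*cos(t1+t2)
       = 3.5*0.6293 + 1.8*-0.5592 = 1.1961 m
tau1 = m1*g*x_c1 + m2*g*x_c2
     = 11*9.81*1.1013 + 7*9.81*1.1961
     = 118.8424 + 82.1344
     = 200.9768 Nm


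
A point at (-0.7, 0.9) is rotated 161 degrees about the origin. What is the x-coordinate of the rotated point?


x' = x*cos(theta) - y*sin(theta)
cos(161 deg) = -0.9455, sin(161 deg) = 0.3256
x' = -0.7 * -0.9455 - 0.9 * 0.3256
= 0.6619 - 0.293
= 0.3689


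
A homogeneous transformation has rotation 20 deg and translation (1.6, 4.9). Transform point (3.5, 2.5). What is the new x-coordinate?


x' = cos(theta)*px - sin(theta)*py + tx
= 0.9397*3.5 - 0.342*2.5 + 1.6
= 4.0339


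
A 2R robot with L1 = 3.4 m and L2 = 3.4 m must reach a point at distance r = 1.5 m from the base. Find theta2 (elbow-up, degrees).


cos(theta2) = (r^2 - L1^2 - L2^2) / (2*L1*L2)
cos(theta2) = (2.25 - 11.56 - 11.56) / 23.12
cos(theta2) = -0.902682
theta2 = 154.5128 degrees


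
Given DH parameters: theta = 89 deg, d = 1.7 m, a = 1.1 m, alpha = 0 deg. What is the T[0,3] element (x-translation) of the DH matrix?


T[0,3] = a * cos(theta)
= 1.1 * cos(89 deg)
= 1.1 * 0.0175
= 0.0192


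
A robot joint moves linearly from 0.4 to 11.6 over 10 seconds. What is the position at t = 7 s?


s = t/T = 7/10 = 0.7
p(t) = p0 + (pf-p0)*s
= 0.4 + (11.6 - 0.4) * 0.7
= 8.24


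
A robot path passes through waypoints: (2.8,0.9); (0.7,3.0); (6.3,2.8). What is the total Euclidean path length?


Segment lengths:
  seg1 = sqrt((-2.1)^2 + (2.1)^2) = 2.9698
  seg2 = sqrt((5.6)^2 + (-0.2)^2) = 5.6036
Total = 8.5734


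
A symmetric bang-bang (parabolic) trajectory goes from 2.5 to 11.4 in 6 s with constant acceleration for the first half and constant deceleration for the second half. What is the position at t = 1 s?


Symmetric rest-to-rest: each phase covers (pf-p0)/2 in time T/2. 0.5*a*(T/2)^2 = (pf-p0)/2 => a = 4*(pf-p0)/T^2
a = 4*(11.4-2.5)/6^2 = 0.9889
t = 1 is in the acceleration phase (t <= T/2).
p = p0 + 0.5*a*t^2 = 2.5 + 0.5*0.9889*1^2
= 2.9944


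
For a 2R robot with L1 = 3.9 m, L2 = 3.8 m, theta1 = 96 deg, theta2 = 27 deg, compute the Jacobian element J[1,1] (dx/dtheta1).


J[1,1] = -L1*sin(t1) - L2*sin(t1+t2)
= -3.9*sin(96) - 3.8*sin(123)
= -7.0656


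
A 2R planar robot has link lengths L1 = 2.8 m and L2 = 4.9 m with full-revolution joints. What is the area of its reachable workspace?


r_max = L1 + L2 = 7.7 m
r_min = |L1 - L2| = 2.1 m
Area = pi*(r_max^2 - r_min^2)
= pi*(59.29 - 4.41)
= pi * 54.88
= 172.4106 m^2


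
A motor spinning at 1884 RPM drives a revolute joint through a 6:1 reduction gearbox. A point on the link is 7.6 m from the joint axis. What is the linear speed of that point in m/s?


omega_motor = 1884 * 2*pi/60 = 197.292 rad/s
omega_joint = omega_motor / 6 = 32.882 rad/s
v = omega_joint * r = 32.882 * 7.6
= 249.9032 m/s


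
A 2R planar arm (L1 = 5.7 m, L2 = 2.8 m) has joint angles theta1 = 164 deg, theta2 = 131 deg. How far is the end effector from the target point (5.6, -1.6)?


End effector via forward kinematics:
x = L1*cos(t1) + L2*cos(t1+t2) = -4.2959
y = L1*sin(t1) + L2*sin(t1+t2) = -0.9665
Distance to target:
d = sqrt((5.6 - -4.2959)^2 + (-1.6 - -0.9665)^2)
= sqrt(97.9281 + 0.4013)
= 9.9161 m


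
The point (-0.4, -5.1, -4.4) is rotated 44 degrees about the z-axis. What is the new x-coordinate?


Rotation about z-axis: x' = x*cos(theta) - y*sin(theta)
= -0.4 * 0.7193 - -5.1 * 0.6947
= 3.255


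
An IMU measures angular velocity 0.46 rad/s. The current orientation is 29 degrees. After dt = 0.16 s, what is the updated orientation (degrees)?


delta_theta = w * dt = 0.46 * 0.16 = 0.0736 rad
= 4.217 deg
theta_new = 29 + 4.217 = 33.217 deg


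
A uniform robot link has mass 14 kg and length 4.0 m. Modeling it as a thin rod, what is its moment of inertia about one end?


I = (1/3) * m * L^2
= (1/3) * 14 * 4.0^2
= 0.333333 * 14 * 16.0
= 74.6667 kg*m^2


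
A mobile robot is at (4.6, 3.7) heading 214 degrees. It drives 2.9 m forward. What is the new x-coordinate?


x_new = x0 + d*cos(theta)
= 4.6 + 2.9*cos(214)
= 4.6 + -2.4042
= 2.1958


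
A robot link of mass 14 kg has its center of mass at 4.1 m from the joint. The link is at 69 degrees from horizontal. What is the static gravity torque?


tau = m*g*L*cos(angle)
= 14 * 9.81 * 4.1 * cos(69 deg)
= 14 * 9.81 * 4.1 * 0.3584
= 201.7948 Nm


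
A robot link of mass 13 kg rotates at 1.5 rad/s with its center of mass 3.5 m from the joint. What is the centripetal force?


F = m * omega^2 * r
= 13 * 1.5^2 * 3.5
= 13 * 2.25 * 3.5
= 102.375 N


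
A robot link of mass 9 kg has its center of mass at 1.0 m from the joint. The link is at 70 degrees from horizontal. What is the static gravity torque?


tau = m*g*L*cos(angle)
= 9 * 9.81 * 1.0 * cos(70 deg)
= 9 * 9.81 * 1.0 * 0.342
= 30.197 Nm


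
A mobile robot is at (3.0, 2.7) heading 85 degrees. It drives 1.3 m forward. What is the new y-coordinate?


y_new = y0 + d*sin(theta)
= 2.7 + 1.3*sin(85)
= 2.7 + 1.2951
= 3.9951


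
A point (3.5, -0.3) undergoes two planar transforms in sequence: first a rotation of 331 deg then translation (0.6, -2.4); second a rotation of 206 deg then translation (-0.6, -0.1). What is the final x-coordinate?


After transform 1:
x1 = cos(331)*3.5 - sin(331)*-0.3 + 0.6 = 3.5157
y1 = sin(331)*3.5 + cos(331)*-0.3 + -2.4 = -4.3592
After transform 2:
x2 = cos(206)*3.5157 - sin(206)*-4.3592 + -0.6
= -5.6709


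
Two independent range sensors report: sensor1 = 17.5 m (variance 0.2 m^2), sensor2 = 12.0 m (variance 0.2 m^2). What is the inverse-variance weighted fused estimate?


w1 = (1/var1) / (1/var1 + 1/var2)
   = 5.0 / (5.0 + 5.0) = 0.5
w2 = 1 - w1 = 0.5
fused = w1*s1 + w2*s2 = 8.75 + 6.0
= 14.75 m


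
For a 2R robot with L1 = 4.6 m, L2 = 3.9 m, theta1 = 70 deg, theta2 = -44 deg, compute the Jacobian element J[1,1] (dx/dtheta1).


J[1,1] = -L1*sin(t1) - L2*sin(t1+t2)
= -4.6*sin(70) - 3.9*sin(26)
= -6.0322


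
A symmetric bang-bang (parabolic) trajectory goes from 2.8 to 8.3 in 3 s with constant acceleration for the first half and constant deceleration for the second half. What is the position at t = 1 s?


Symmetric rest-to-rest: each phase covers (pf-p0)/2 in time T/2. 0.5*a*(T/2)^2 = (pf-p0)/2 => a = 4*(pf-p0)/T^2
a = 4*(8.3-2.8)/3^2 = 2.4444
t = 1 is in the acceleration phase (t <= T/2).
p = p0 + 0.5*a*t^2 = 2.8 + 0.5*2.4444*1^2
= 4.0222


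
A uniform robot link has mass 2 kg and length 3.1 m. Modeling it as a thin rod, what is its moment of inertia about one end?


I = (1/3) * m * L^2
= (1/3) * 2 * 3.1^2
= 0.333333 * 2 * 9.61
= 6.4067 kg*m^2


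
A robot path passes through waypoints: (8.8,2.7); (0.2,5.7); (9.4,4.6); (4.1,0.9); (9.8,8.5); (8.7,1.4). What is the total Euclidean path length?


Segment lengths:
  seg1 = sqrt((-8.6)^2 + (3.0)^2) = 9.1082
  seg2 = sqrt((9.2)^2 + (-1.1)^2) = 9.2655
  seg3 = sqrt((-5.3)^2 + (-3.7)^2) = 6.4637
  seg4 = sqrt((5.7)^2 + (7.6)^2) = 9.5
  seg5 = sqrt((-1.1)^2 + (-7.1)^2) = 7.1847
Total = 41.5222


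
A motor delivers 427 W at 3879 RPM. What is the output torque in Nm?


omega = 3879 * 2*pi/60 = 406.2079 rad/s
tau = P / omega = 427 / 406.2079
= 1.0512 Nm


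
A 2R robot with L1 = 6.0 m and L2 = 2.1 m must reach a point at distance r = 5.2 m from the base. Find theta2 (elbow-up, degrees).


cos(theta2) = (r^2 - L1^2 - L2^2) / (2*L1*L2)
cos(theta2) = (27.04 - 36.0 - 4.41) / 25.2
cos(theta2) = -0.530556
theta2 = 122.043 degrees


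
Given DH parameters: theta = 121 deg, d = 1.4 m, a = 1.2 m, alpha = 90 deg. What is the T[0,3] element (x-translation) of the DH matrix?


T[0,3] = a * cos(theta)
= 1.2 * cos(121 deg)
= 1.2 * -0.515
= -0.618


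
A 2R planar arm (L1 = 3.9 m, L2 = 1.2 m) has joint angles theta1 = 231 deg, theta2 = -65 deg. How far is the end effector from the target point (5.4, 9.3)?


End effector via forward kinematics:
x = L1*cos(t1) + L2*cos(t1+t2) = -3.6187
y = L1*sin(t1) + L2*sin(t1+t2) = -2.7406
Distance to target:
d = sqrt((5.4 - -3.6187)^2 + (9.3 - -2.7406)^2)
= sqrt(81.337 + 144.9752)
= 15.0437 m


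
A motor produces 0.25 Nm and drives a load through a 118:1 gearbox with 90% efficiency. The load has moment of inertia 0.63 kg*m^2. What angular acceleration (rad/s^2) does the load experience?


tau_out = tau_motor * N * eta
= 0.25 * 118 * 0.9 = 26.55 Nm
alpha = tau_out / I = 26.55 / 0.63
= 42.1429 rad/s^2


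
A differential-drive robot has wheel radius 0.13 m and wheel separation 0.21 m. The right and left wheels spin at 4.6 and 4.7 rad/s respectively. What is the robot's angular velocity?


vR = r*wR = 0.13*4.6 = 0.598 m/s
vL = r*wL = 0.13*4.7 = 0.611 m/s
v = (vR+vL)/2 = 0.6045 m/s
omega = (vR-vL)/L = -0.0619 rad/s
angular velocity = -0.0619 rad/s


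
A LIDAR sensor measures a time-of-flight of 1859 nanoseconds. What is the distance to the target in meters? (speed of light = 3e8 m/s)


tof = 1859 ns = 1.859e-06 s
dist = c * tof / 2
= 3e8 * 1.859e-06 / 2
= 278.85 m


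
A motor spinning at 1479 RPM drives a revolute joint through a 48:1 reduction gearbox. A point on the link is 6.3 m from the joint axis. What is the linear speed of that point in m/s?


omega_motor = 1479 * 2*pi/60 = 154.8805 rad/s
omega_joint = omega_motor / 48 = 3.2267 rad/s
v = omega_joint * r = 3.2267 * 6.3
= 20.3281 m/s


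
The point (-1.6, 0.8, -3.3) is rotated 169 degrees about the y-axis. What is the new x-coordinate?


Rotation about y-axis: x' = x*cos(theta) + z*sin(theta)
= -1.6 * -0.9816 + -3.3 * 0.1908
= 0.9409


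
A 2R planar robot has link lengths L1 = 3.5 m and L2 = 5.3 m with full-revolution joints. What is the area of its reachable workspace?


r_max = L1 + L2 = 8.8 m
r_min = |L1 - L2| = 1.8 m
Area = pi*(r_max^2 - r_min^2)
= pi*(77.44 - 3.24)
= pi * 74.2
= 233.1062 m^2


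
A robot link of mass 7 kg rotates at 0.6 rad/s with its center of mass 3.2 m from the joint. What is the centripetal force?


F = m * omega^2 * r
= 7 * 0.6^2 * 3.2
= 7 * 0.36 * 3.2
= 8.064 N


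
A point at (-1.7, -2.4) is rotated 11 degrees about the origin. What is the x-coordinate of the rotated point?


x' = x*cos(theta) - y*sin(theta)
cos(11 deg) = 0.9816, sin(11 deg) = 0.1908
x' = -1.7 * 0.9816 - -2.4 * 0.1908
= -1.6688 - -0.4579
= -1.2108


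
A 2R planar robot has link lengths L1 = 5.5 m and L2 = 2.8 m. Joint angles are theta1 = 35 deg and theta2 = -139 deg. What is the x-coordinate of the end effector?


Convert angles to radians: theta1 = 0.6109, theta2 = -2.426
x = L1*cos(theta1) + L2*cos(theta1+theta2)
x = 4.5053 + -0.6774
x = 3.828


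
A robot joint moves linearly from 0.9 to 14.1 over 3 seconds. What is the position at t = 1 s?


s = t/T = 1/3 = 0.3333
p(t) = p0 + (pf-p0)*s
= 0.9 + (14.1 - 0.9) * 0.3333
= 5.3


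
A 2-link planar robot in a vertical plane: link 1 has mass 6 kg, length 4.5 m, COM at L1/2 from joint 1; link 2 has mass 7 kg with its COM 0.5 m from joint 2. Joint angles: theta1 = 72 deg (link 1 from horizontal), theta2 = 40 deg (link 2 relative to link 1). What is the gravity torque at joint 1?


Horizontal distance from joint 1 to link-1 COM:
  x_c1 = (L1/2)*cos(t1) = 2.25 * 0.309 = 0.6953 m
Horizontal distance from joint 1 to link-2 COM:
  x_c2 = L1*cos(t1) + Lc2*cos(t1+t2)
       = 4.5*0.309 + 0.5*-0.3746 = 1.2033 m
tau1 = m1*g*x_c1 + m2*g*x_c2
     = 6*9.81*0.6953 + 7*9.81*1.2033
     = 40.9247 + 82.6288
     = 123.5534 Nm


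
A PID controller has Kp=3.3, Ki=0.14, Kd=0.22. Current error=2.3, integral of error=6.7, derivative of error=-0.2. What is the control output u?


u = Kp*e + Ki*int(e) + Kd*de/dt
= 3.3*2.3 + 0.14*6.7 + 0.22*(-0.2)
= 7.59 + 0.938 + -0.044
= 8.484


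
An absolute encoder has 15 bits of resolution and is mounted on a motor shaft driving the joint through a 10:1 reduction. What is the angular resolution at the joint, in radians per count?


counts = 2^15 = 32768
effective counts at joint = 32768 * 10 = 327680
resolution = 2*pi / 327680
= 1.9175e-05 rad/count


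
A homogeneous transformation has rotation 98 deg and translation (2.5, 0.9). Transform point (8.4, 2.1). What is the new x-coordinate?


x' = cos(theta)*px - sin(theta)*py + tx
= -0.1392*8.4 - 0.9903*2.1 + 2.5
= -0.7486


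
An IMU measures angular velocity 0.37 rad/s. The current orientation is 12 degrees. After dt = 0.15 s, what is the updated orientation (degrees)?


delta_theta = w * dt = 0.37 * 0.15 = 0.0555 rad
= 3.1799 deg
theta_new = 12 + 3.1799 = 15.1799 deg


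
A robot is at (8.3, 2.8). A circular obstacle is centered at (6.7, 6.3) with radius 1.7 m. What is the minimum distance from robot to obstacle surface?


center_dist = sqrt((8.3-6.7)^2 + (2.8-6.3)^2)
= sqrt(2.56 + 12.25)
= 3.8484
min_dist = center_dist - radius = 3.8484 - 1.7 = 2.1484 m


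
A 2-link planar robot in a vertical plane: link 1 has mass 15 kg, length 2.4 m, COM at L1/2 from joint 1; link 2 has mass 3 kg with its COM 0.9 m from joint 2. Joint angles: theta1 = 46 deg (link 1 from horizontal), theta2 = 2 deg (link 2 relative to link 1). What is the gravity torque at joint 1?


Horizontal distance from joint 1 to link-1 COM:
  x_c1 = (L1/2)*cos(t1) = 1.2 * 0.6947 = 0.8336 m
Horizontal distance from joint 1 to link-2 COM:
  x_c2 = L1*cos(t1) + Lc2*cos(t1+t2)
       = 2.4*0.6947 + 0.9*0.6691 = 2.2694 m
tau1 = m1*g*x_c1 + m2*g*x_c2
     = 15*9.81*0.8336 + 3*9.81*2.2694
     = 122.6628 + 66.7884
     = 189.4511 Nm


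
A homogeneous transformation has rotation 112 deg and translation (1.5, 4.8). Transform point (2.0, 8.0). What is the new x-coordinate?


x' = cos(theta)*px - sin(theta)*py + tx
= -0.3746*2.0 - 0.9272*8.0 + 1.5
= -6.6667


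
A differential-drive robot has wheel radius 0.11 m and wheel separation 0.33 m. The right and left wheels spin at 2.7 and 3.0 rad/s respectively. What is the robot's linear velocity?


vR = r*wR = 0.11*2.7 = 0.297 m/s
vL = r*wL = 0.11*3.0 = 0.33 m/s
v = (vR+vL)/2 = 0.3135 m/s
omega = (vR-vL)/L = -0.1 rad/s
linear velocity = 0.3135 m/s


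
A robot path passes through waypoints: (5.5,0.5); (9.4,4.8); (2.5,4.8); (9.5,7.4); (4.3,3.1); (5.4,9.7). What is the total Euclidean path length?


Segment lengths:
  seg1 = sqrt((3.9)^2 + (4.3)^2) = 5.8052
  seg2 = sqrt((-6.9)^2 + (0.0)^2) = 6.9
  seg3 = sqrt((7.0)^2 + (2.6)^2) = 7.4673
  seg4 = sqrt((-5.2)^2 + (-4.3)^2) = 6.7476
  seg5 = sqrt((1.1)^2 + (6.6)^2) = 6.691
Total = 33.6111


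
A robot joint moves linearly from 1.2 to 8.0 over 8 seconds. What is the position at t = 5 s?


s = t/T = 5/8 = 0.625
p(t) = p0 + (pf-p0)*s
= 1.2 + (8.0 - 1.2) * 0.625
= 5.45


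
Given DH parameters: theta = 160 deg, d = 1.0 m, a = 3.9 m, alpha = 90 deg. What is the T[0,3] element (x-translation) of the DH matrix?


T[0,3] = a * cos(theta)
= 3.9 * cos(160 deg)
= 3.9 * -0.9397
= -3.6648


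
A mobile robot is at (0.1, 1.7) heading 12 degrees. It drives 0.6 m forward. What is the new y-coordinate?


y_new = y0 + d*sin(theta)
= 1.7 + 0.6*sin(12)
= 1.7 + 0.1247
= 1.8247


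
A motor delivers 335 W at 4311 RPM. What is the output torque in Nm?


omega = 4311 * 2*pi/60 = 451.4469 rad/s
tau = P / omega = 335 / 451.4469
= 0.7421 Nm


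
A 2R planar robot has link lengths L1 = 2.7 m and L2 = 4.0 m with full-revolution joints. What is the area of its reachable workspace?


r_max = L1 + L2 = 6.7 m
r_min = |L1 - L2| = 1.3 m
Area = pi*(r_max^2 - r_min^2)
= pi*(44.89 - 1.69)
= pi * 43.2
= 135.7168 m^2


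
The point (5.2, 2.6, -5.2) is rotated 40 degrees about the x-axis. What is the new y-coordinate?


Rotation about x-axis: y' = y*cos(theta) - z*sin(theta)
= 2.6 * 0.766 - -5.2 * 0.6428
= 5.3342


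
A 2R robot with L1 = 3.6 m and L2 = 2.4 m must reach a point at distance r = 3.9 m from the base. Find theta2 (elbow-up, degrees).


cos(theta2) = (r^2 - L1^2 - L2^2) / (2*L1*L2)
cos(theta2) = (15.21 - 12.96 - 5.76) / 17.28
cos(theta2) = -0.203125
theta2 = 101.7198 degrees


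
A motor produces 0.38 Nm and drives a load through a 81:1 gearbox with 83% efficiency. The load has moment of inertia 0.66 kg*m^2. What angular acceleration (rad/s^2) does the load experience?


tau_out = tau_motor * N * eta
= 0.38 * 81 * 0.83 = 25.5474 Nm
alpha = tau_out / I = 25.5474 / 0.66
= 38.7082 rad/s^2


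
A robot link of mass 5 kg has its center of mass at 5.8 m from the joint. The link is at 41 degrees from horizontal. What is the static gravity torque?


tau = m*g*L*cos(angle)
= 5 * 9.81 * 5.8 * cos(41 deg)
= 5 * 9.81 * 5.8 * 0.7547
= 214.7073 Nm


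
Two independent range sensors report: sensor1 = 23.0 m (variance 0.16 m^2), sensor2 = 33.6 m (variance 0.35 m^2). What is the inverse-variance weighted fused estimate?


w1 = (1/var1) / (1/var1 + 1/var2)
   = 6.25 / (6.25 + 2.8571) = 0.6863
w2 = 1 - w1 = 0.3137
fused = w1*s1 + w2*s2 = 15.7843 + 10.5412
= 26.3255 m


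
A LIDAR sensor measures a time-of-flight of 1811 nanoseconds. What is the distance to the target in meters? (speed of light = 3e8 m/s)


tof = 1811 ns = 1.811e-06 s
dist = c * tof / 2
= 3e8 * 1.811e-06 / 2
= 271.65 m


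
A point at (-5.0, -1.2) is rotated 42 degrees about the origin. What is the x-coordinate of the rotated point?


x' = x*cos(theta) - y*sin(theta)
cos(42 deg) = 0.7431, sin(42 deg) = 0.6691
x' = -5.0 * 0.7431 - -1.2 * 0.6691
= -3.7157 - -0.803
= -2.9128


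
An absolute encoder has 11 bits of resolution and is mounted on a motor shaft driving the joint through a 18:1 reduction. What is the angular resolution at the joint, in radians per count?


counts = 2^11 = 2048
effective counts at joint = 2048 * 18 = 36864
resolution = 2*pi / 36864
= 1.7044e-04 rad/count


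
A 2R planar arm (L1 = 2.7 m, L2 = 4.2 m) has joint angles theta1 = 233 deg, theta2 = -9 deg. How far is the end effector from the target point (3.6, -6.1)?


End effector via forward kinematics:
x = L1*cos(t1) + L2*cos(t1+t2) = -4.6461
y = L1*sin(t1) + L2*sin(t1+t2) = -5.0739
Distance to target:
d = sqrt((3.6 - -4.6461)^2 + (-6.1 - -5.0739)^2)
= sqrt(67.9986 + 1.0529)
= 8.3097 m


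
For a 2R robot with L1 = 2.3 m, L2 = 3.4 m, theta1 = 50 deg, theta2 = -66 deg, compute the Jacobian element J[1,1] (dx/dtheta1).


J[1,1] = -L1*sin(t1) - L2*sin(t1+t2)
= -2.3*sin(50) - 3.4*sin(-16)
= -0.8247


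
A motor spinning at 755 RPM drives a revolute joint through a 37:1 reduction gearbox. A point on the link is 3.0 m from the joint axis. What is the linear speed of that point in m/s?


omega_motor = 755 * 2*pi/60 = 79.0634 rad/s
omega_joint = omega_motor / 37 = 2.1368 rad/s
v = omega_joint * r = 2.1368 * 3.0
= 6.4105 m/s


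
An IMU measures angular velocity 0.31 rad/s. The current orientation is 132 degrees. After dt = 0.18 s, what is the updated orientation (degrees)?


delta_theta = w * dt = 0.31 * 0.18 = 0.0558 rad
= 3.1971 deg
theta_new = 132 + 3.1971 = 135.1971 deg


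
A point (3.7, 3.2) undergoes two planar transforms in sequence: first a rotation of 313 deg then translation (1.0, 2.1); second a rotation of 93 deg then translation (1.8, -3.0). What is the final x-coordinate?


After transform 1:
x1 = cos(313)*3.7 - sin(313)*3.2 + 1.0 = 5.8637
y1 = sin(313)*3.7 + cos(313)*3.2 + 2.1 = 1.5764
After transform 2:
x2 = cos(93)*5.8637 - sin(93)*1.5764 + 1.8
= -0.0811


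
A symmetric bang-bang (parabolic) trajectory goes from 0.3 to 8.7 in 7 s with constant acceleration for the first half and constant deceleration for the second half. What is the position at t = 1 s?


Symmetric rest-to-rest: each phase covers (pf-p0)/2 in time T/2. 0.5*a*(T/2)^2 = (pf-p0)/2 => a = 4*(pf-p0)/T^2
a = 4*(8.7-0.3)/7^2 = 0.6857
t = 1 is in the acceleration phase (t <= T/2).
p = p0 + 0.5*a*t^2 = 0.3 + 0.5*0.6857*1^2
= 0.6429


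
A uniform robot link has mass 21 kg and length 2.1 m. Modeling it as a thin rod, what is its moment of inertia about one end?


I = (1/3) * m * L^2
= (1/3) * 21 * 2.1^2
= 0.333333 * 21 * 4.41
= 30.87 kg*m^2


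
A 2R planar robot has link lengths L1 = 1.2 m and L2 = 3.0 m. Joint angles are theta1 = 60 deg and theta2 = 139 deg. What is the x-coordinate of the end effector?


Convert angles to radians: theta1 = 1.0472, theta2 = 2.426
x = L1*cos(theta1) + L2*cos(theta1+theta2)
x = 0.6 + -2.8366
x = -2.2366


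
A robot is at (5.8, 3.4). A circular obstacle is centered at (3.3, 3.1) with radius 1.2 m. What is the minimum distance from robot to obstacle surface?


center_dist = sqrt((5.8-3.3)^2 + (3.4-3.1)^2)
= sqrt(6.25 + 0.09)
= 2.5179
min_dist = center_dist - radius = 2.5179 - 1.2 = 1.3179 m


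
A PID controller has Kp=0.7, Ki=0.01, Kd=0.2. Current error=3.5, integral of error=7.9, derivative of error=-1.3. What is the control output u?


u = Kp*e + Ki*int(e) + Kd*de/dt
= 0.7*3.5 + 0.01*7.9 + 0.2*(-1.3)
= 2.45 + 0.079 + -0.26
= 2.269


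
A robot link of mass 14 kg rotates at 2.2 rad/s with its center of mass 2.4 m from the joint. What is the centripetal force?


F = m * omega^2 * r
= 14 * 2.2^2 * 2.4
= 14 * 4.84 * 2.4
= 162.624 N


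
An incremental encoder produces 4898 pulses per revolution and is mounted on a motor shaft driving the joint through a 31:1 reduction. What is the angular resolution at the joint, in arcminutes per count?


counts per rev = 4898
effective counts at joint = 4898 * 31 = 151838
resolution = 360*60 / 151838
= 0.1423 arcmin/count


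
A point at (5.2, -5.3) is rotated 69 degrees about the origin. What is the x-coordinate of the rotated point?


x' = x*cos(theta) - y*sin(theta)
cos(69 deg) = 0.3584, sin(69 deg) = 0.9336
x' = 5.2 * 0.3584 - -5.3 * 0.9336
= 1.8635 - -4.948
= 6.8115


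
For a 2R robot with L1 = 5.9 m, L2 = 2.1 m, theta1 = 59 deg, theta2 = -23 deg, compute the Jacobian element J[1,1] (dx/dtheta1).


J[1,1] = -L1*sin(t1) - L2*sin(t1+t2)
= -5.9*sin(59) - 2.1*sin(36)
= -6.2916


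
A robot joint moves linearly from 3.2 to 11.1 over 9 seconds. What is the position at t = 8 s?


s = t/T = 8/9 = 0.8889
p(t) = p0 + (pf-p0)*s
= 3.2 + (11.1 - 3.2) * 0.8889
= 10.2222


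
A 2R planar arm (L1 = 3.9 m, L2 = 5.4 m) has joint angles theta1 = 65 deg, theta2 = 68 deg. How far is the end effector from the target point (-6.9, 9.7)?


End effector via forward kinematics:
x = L1*cos(t1) + L2*cos(t1+t2) = -2.0346
y = L1*sin(t1) + L2*sin(t1+t2) = 7.4839
Distance to target:
d = sqrt((-6.9 - -2.0346)^2 + (9.7 - 7.4839)^2)
= sqrt(23.6723 + 4.9111)
= 5.3463 m


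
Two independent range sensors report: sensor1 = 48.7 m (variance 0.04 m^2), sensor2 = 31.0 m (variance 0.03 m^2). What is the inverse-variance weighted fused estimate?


w1 = (1/var1) / (1/var1 + 1/var2)
   = 25.0 / (25.0 + 33.3333) = 0.4286
w2 = 1 - w1 = 0.5714
fused = w1*s1 + w2*s2 = 20.8714 + 17.7143
= 38.5857 m


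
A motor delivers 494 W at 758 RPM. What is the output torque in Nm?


omega = 758 * 2*pi/60 = 79.3776 rad/s
tau = P / omega = 494 / 79.3776
= 6.2234 Nm


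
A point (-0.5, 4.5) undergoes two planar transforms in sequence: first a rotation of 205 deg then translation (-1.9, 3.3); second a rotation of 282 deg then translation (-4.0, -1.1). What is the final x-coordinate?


After transform 1:
x1 = cos(205)*-0.5 - sin(205)*4.5 + -1.9 = 0.4549
y1 = sin(205)*-0.5 + cos(205)*4.5 + 3.3 = -0.5671
After transform 2:
x2 = cos(282)*0.4549 - sin(282)*-0.5671 + -4.0
= -4.4601


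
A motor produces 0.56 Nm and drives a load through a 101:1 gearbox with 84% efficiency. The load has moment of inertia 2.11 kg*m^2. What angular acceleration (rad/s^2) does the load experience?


tau_out = tau_motor * N * eta
= 0.56 * 101 * 0.84 = 47.5104 Nm
alpha = tau_out / I = 47.5104 / 2.11
= 22.5168 rad/s^2


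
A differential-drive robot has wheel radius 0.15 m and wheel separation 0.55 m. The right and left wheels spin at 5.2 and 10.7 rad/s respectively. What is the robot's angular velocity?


vR = r*wR = 0.15*5.2 = 0.78 m/s
vL = r*wL = 0.15*10.7 = 1.605 m/s
v = (vR+vL)/2 = 1.1925 m/s
omega = (vR-vL)/L = -1.5 rad/s
angular velocity = -1.5 rad/s


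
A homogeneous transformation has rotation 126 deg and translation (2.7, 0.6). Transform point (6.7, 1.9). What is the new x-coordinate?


x' = cos(theta)*px - sin(theta)*py + tx
= -0.5878*6.7 - 0.809*1.9 + 2.7
= -2.7753


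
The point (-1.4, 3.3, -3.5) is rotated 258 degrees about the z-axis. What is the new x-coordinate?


Rotation about z-axis: x' = x*cos(theta) - y*sin(theta)
= -1.4 * -0.2079 - 3.3 * -0.9781
= 3.519


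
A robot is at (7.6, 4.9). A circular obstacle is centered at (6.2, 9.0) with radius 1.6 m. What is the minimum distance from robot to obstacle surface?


center_dist = sqrt((7.6-6.2)^2 + (4.9-9.0)^2)
= sqrt(1.96 + 16.81)
= 4.3324
min_dist = center_dist - radius = 4.3324 - 1.6 = 2.7324 m


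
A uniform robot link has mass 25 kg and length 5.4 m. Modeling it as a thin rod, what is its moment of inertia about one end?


I = (1/3) * m * L^2
= (1/3) * 25 * 5.4^2
= 0.333333 * 25 * 29.16
= 243.0 kg*m^2


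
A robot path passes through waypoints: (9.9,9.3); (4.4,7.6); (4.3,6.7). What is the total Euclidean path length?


Segment lengths:
  seg1 = sqrt((-5.5)^2 + (-1.7)^2) = 5.7567
  seg2 = sqrt((-0.1)^2 + (-0.9)^2) = 0.9055
Total = 6.6623


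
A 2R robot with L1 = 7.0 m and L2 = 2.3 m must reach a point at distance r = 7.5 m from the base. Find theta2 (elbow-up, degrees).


cos(theta2) = (r^2 - L1^2 - L2^2) / (2*L1*L2)
cos(theta2) = (56.25 - 49.0 - 5.29) / 32.2
cos(theta2) = 0.06087
theta2 = 86.5103 degrees


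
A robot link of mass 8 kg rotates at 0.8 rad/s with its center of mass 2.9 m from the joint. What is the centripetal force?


F = m * omega^2 * r
= 8 * 0.8^2 * 2.9
= 8 * 0.64 * 2.9
= 14.848 N


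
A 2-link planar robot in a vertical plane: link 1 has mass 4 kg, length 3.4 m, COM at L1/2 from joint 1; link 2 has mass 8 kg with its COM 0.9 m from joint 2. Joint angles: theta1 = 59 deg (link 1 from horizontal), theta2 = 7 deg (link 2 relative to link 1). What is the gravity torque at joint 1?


Horizontal distance from joint 1 to link-1 COM:
  x_c1 = (L1/2)*cos(t1) = 1.7 * 0.515 = 0.8756 m
Horizontal distance from joint 1 to link-2 COM:
  x_c2 = L1*cos(t1) + Lc2*cos(t1+t2)
       = 3.4*0.515 + 0.9*0.4067 = 2.1172 m
tau1 = m1*g*x_c1 + m2*g*x_c2
     = 4*9.81*0.8756 + 8*9.81*2.1172
     = 34.3572 + 166.1573
     = 200.5144 Nm


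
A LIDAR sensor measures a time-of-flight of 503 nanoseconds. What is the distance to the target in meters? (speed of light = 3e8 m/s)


tof = 503 ns = 5.03e-07 s
dist = c * tof / 2
= 3e8 * 5.03e-07 / 2
= 75.45 m


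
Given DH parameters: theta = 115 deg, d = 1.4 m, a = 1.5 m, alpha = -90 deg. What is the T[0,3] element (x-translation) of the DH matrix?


T[0,3] = a * cos(theta)
= 1.5 * cos(115 deg)
= 1.5 * -0.4226
= -0.6339


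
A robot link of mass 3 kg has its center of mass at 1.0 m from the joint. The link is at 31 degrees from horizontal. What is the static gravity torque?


tau = m*g*L*cos(angle)
= 3 * 9.81 * 1.0 * cos(31 deg)
= 3 * 9.81 * 1.0 * 0.8572
= 25.2264 Nm


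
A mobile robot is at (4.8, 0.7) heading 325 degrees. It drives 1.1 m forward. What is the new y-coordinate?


y_new = y0 + d*sin(theta)
= 0.7 + 1.1*sin(325)
= 0.7 + -0.6309
= 0.0691


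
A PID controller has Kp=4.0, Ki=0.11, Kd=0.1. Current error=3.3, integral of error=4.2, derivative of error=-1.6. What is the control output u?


u = Kp*e + Ki*int(e) + Kd*de/dt
= 4.0*3.3 + 0.11*4.2 + 0.1*(-1.6)
= 13.2 + 0.462 + -0.16
= 13.502


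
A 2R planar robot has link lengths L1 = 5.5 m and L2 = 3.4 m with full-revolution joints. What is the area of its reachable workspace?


r_max = L1 + L2 = 8.9 m
r_min = |L1 - L2| = 2.1 m
Area = pi*(r_max^2 - r_min^2)
= pi*(79.21 - 4.41)
= pi * 74.8
= 234.9911 m^2


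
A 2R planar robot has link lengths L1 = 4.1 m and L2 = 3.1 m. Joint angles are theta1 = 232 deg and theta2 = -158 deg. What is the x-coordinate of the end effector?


Convert angles to radians: theta1 = 4.0492, theta2 = -2.7576
x = L1*cos(theta1) + L2*cos(theta1+theta2)
x = -2.5242 + 0.8545
x = -1.6697


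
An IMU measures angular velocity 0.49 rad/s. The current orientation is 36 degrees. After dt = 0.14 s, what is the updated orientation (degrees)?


delta_theta = w * dt = 0.49 * 0.14 = 0.0686 rad
= 3.9305 deg
theta_new = 36 + 3.9305 = 39.9305 deg


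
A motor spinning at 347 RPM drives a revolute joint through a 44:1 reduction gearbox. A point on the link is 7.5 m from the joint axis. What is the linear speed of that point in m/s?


omega_motor = 347 * 2*pi/60 = 36.3378 rad/s
omega_joint = omega_motor / 44 = 0.8259 rad/s
v = omega_joint * r = 0.8259 * 7.5
= 6.1939 m/s


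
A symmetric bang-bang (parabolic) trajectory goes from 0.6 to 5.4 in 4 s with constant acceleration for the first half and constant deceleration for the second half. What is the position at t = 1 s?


Symmetric rest-to-rest: each phase covers (pf-p0)/2 in time T/2. 0.5*a*(T/2)^2 = (pf-p0)/2 => a = 4*(pf-p0)/T^2
a = 4*(5.4-0.6)/4^2 = 1.2
t = 1 is in the acceleration phase (t <= T/2).
p = p0 + 0.5*a*t^2 = 0.6 + 0.5*1.2*1^2
= 1.2


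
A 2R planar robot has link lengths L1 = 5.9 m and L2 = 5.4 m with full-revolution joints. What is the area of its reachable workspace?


r_max = L1 + L2 = 11.3 m
r_min = |L1 - L2| = 0.5 m
Area = pi*(r_max^2 - r_min^2)
= pi*(127.69 - 0.25)
= pi * 127.44
= 400.3646 m^2


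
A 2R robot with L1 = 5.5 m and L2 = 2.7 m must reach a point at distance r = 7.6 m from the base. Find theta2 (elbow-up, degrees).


cos(theta2) = (r^2 - L1^2 - L2^2) / (2*L1*L2)
cos(theta2) = (57.76 - 30.25 - 7.29) / 29.7
cos(theta2) = 0.680808
theta2 = 47.0932 degrees


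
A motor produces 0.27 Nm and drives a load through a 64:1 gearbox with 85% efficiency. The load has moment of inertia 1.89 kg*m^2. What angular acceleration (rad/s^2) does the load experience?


tau_out = tau_motor * N * eta
= 0.27 * 64 * 0.85 = 14.688 Nm
alpha = tau_out / I = 14.688 / 1.89
= 7.7714 rad/s^2


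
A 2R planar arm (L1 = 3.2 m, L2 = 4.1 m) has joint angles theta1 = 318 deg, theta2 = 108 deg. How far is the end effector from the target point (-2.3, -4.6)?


End effector via forward kinematics:
x = L1*cos(t1) + L2*cos(t1+t2) = 4.0457
y = L1*sin(t1) + L2*sin(t1+t2) = 1.6043
Distance to target:
d = sqrt((-2.3 - 4.0457)^2 + (-4.6 - 1.6043)^2)
= sqrt(40.2677 + 38.4936)
= 8.8748 m


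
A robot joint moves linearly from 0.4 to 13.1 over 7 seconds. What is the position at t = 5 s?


s = t/T = 5/7 = 0.7143
p(t) = p0 + (pf-p0)*s
= 0.4 + (13.1 - 0.4) * 0.7143
= 9.4714


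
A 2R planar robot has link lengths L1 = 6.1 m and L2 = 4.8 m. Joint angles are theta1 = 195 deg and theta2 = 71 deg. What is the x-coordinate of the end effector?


Convert angles to radians: theta1 = 3.4034, theta2 = 1.2392
x = L1*cos(theta1) + L2*cos(theta1+theta2)
x = -5.8921 + -0.3348
x = -6.227


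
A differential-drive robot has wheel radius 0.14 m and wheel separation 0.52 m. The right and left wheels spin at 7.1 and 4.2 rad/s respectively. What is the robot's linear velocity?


vR = r*wR = 0.14*7.1 = 0.994 m/s
vL = r*wL = 0.14*4.2 = 0.588 m/s
v = (vR+vL)/2 = 0.791 m/s
omega = (vR-vL)/L = 0.7808 rad/s
linear velocity = 0.791 m/s


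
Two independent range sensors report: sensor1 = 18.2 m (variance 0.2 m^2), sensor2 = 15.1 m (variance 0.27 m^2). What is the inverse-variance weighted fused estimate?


w1 = (1/var1) / (1/var1 + 1/var2)
   = 5.0 / (5.0 + 3.7037) = 0.5745
w2 = 1 - w1 = 0.4255
fused = w1*s1 + w2*s2 = 10.4553 + 6.4255
= 16.8809 m


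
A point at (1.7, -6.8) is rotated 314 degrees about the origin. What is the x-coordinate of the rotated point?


x' = x*cos(theta) - y*sin(theta)
cos(314 deg) = 0.6947, sin(314 deg) = -0.7193
x' = 1.7 * 0.6947 - -6.8 * -0.7193
= 1.1809 - 4.8915
= -3.7106


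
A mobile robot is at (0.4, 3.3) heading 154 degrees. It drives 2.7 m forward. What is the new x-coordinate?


x_new = x0 + d*cos(theta)
= 0.4 + 2.7*cos(154)
= 0.4 + -2.4267
= -2.0267


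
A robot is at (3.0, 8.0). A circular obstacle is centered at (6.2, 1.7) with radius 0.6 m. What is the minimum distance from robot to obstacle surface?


center_dist = sqrt((3.0-6.2)^2 + (8.0-1.7)^2)
= sqrt(10.24 + 39.69)
= 7.0661
min_dist = center_dist - radius = 7.0661 - 0.6 = 6.4661 m


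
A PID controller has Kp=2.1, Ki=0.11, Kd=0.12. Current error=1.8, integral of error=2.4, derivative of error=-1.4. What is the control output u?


u = Kp*e + Ki*int(e) + Kd*de/dt
= 2.1*1.8 + 0.11*2.4 + 0.12*(-1.4)
= 3.78 + 0.264 + -0.168
= 3.876


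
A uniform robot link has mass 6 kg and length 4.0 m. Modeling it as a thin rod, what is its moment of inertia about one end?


I = (1/3) * m * L^2
= (1/3) * 6 * 4.0^2
= 0.333333 * 6 * 16.0
= 32.0 kg*m^2


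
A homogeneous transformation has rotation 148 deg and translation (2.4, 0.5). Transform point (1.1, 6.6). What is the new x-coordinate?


x' = cos(theta)*px - sin(theta)*py + tx
= -0.848*1.1 - 0.5299*6.6 + 2.4
= -2.0303
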